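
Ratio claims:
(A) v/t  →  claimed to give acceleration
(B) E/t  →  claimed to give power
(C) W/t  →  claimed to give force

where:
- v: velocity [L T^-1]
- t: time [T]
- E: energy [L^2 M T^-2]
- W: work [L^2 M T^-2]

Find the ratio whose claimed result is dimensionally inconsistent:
(C) W/t does not give force

(A) v/t: [L T^-2] = acceleration [L T^-2] ✓
(B) E/t: [L^2 M T^-3] = power [L^2 M T^-3] ✓
(C) W/t: [L^2 M T^-3] ≠ force [L M T^-2] ✗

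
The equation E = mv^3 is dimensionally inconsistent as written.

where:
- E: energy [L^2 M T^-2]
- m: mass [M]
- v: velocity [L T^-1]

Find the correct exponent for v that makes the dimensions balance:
The exponent of v should be 2: E = mv^2

The LHS E has dimensions [L^2 M T^-2]; v has dimensions [L T^-1].
As written, the RHS mv^3 (exponent 3 on v) has dimensions [L^3 M T^-3], which does not match.
With exponent 2, the RHS mv^2 has dimensions [L^2 M T^-2], matching the LHS.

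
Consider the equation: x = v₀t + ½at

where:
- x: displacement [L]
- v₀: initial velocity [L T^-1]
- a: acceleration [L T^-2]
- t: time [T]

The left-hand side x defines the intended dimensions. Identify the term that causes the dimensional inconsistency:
The term ½at

Checking each RHS term against the LHS:
- v₀t: [L] — matches x [L] ✓
- ½at: [L T^-1] — does NOT match x [L] ✗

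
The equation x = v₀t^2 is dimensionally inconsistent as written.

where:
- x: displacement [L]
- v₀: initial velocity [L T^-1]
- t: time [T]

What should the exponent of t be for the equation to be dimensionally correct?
The exponent of t should be 1: x = v₀t

The LHS x has dimensions [L]; t has dimensions [T].
As written, the RHS v₀t^2 (exponent 2 on t) has dimensions [L T], which does not match.
With exponent 1, the RHS v₀t has dimensions [L], matching the LHS.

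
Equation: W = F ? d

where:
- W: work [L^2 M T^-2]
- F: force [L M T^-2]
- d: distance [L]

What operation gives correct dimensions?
multiplication (×): W = F × d

W [L^2 M T^-2]; F [L M T^-2]; d [L].
F × d → [L^2 M T^-2] ✓
F ÷ d → [M T^-2] ✗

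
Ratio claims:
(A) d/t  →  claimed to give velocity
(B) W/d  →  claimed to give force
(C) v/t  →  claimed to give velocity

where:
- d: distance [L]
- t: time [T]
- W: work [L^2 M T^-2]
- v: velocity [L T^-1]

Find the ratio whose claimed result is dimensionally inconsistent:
(C) v/t does not give velocity

(A) d/t: [L T^-1] = velocity [L T^-1] ✓
(B) W/d: [L M T^-2] = force [L M T^-2] ✓
(C) v/t: [L T^-2] ≠ velocity [L T^-1] ✗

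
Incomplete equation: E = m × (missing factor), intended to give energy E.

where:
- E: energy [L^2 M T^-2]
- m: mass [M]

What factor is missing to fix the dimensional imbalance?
v² (velocity squared), dimensions [L^2 T^-2]

E has dimensions [L^2 M T^-2] and m has dimensions [M].
The missing factor must have dimensions [L^2 M T^-2] / [M] = [L^2 T^-2], i.e. velocity squared (v²).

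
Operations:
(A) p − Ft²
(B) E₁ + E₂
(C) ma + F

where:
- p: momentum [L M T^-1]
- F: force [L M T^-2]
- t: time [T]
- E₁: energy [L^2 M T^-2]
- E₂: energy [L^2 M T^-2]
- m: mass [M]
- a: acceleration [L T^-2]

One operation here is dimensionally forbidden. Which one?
(A) p − Ft²

(A) p − Ft²: p [L M T^-1] and Ft² [L M] — different dimensions cannot be added/subtracted ✗
(B) E₁ + E₂: E₁ [L^2 M T^-2] and E₂ [L^2 M T^-2] — same dimensions ✓
(C) ma + F: ma [L M T^-2] and F [L M T^-2] — same dimensions ✓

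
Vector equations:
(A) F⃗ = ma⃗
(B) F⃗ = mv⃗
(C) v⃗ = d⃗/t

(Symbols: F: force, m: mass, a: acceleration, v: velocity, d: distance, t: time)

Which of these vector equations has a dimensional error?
(B) F⃗ = mv⃗

(A) F⃗ = ma⃗: LHS [L M T^-2], RHS [L M T^-2] ✓ — Force and acceleration are vectors, mass is a scalar
(B) F⃗ = mv⃗: LHS [L M T^-2], RHS [L M T^-1] ✗ — mass times velocity is momentum, not force; should be ma⃗
(C) v⃗ = d⃗/t: LHS [L T^-1], RHS [L T^-1] ✓ — displacement (vector) divided by time (scalar)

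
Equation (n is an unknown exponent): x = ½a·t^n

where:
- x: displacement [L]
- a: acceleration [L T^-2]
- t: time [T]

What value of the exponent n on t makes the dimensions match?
n = 2

x has dimensions [L]; t has dimensions [T].
The rest of the RHS has dimensions [L T^-2], so t^n must supply [T^2].
With n = 2: ½a·t^2 has dimensions [L], matching the LHS ✓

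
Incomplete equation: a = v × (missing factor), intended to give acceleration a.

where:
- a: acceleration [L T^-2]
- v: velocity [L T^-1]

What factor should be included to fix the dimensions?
1/t (inverse time), dimensions [T^-1]

a has dimensions [L T^-2] and v has dimensions [L T^-1].
The missing factor must have dimensions [L T^-2] / [L T^-1] = [T^-1], i.e. inverse time (1/t).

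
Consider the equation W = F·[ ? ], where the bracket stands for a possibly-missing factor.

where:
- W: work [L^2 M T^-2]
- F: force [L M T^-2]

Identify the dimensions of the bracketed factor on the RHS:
[L] — length (e.g. a distance d)

W has dimensions [L^2 M T^-2]; F has dimensions [L M T^-2].
The bracketed factor must supply [L^2 M T^-2] / [L M T^-2] = [L].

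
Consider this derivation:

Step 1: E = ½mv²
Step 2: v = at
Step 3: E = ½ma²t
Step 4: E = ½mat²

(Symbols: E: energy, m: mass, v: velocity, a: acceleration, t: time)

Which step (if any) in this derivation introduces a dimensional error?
Step 3

Step 1: E = ½mv² → LHS [L^2 M T^-2], RHS [L^2 M T^-2] ✓
Step 2: v = at → LHS [L T^-1], RHS [L T^-1] ✓
Step 3: E = ½ma²t → LHS [L^2 M T^-2], RHS [L^2 M T^-3] ✗

The first dimensional inconsistency appears in step 3: E = ½ma²t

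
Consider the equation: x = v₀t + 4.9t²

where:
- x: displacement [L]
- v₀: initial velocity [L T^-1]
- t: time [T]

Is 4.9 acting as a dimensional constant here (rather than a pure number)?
Yes

x has dimensions [L], while t² alone has dimensions [T^2]. For the equation to balance, the factor 4.9 must carry dimensions [L T^-2] — it is a dimensional constant (a numerical value of a physical quantity with its units suppressed), not a pure number.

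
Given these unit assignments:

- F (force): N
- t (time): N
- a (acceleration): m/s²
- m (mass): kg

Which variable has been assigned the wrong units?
t

The variable t (time) should have units s, not N.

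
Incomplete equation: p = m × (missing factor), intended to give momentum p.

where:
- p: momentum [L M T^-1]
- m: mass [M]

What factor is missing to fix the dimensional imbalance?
v (velocity), dimensions [L T^-1]

p has dimensions [L M T^-1] and m has dimensions [M].
The missing factor must have dimensions [L M T^-1] / [M] = [L T^-1], i.e. velocity (v).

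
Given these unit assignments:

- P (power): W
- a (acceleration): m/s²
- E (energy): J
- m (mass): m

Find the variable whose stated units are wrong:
m

The variable m (mass) should have units kg, not m.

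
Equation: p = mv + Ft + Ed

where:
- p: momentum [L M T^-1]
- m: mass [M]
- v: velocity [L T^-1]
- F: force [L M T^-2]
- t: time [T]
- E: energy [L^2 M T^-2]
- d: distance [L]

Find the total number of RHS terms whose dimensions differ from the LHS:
1

LHS p: [L M T^-1]
- mv: [L M T^-1] ✓
- Ft: [L M T^-1] ✓
- Ed: [L^3 M T^-2] ✗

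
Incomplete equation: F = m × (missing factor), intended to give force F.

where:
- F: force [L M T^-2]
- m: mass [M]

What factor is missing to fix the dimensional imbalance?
a (acceleration), dimensions [L T^-2]

F has dimensions [L M T^-2] and m has dimensions [M].
The missing factor must have dimensions [L M T^-2] / [M] = [L T^-2], i.e. acceleration (a).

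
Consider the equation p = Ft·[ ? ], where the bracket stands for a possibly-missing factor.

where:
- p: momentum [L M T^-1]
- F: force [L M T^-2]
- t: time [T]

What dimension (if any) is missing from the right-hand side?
Nothing is missing — the bracketed factor must be dimensionless.

p has dimensions [L M T^-1] and Ft already has dimensions [L M T^-1], so p = Ft is dimensionally complete.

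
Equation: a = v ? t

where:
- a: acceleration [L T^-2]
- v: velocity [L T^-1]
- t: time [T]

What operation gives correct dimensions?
division (÷): a = v ÷ t

a [L T^-2]; v [L T^-1]; t [T].
v × t → [L] ✗
v ÷ t → [L T^-2] ✓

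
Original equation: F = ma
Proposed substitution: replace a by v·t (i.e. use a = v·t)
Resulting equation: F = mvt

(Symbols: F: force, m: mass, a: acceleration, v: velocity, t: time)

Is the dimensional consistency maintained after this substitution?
No

[a] = [L T^-2] and [v·t] = [L]. These differ, so the substitution replaces a quantity by one of different dimensions and the result F = mvt has LHS [L M T^-2] vs RHS [L M] — inconsistent.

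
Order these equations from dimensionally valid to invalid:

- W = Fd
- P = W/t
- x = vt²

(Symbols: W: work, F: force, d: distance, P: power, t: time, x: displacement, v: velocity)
Dimensionally correct: W = Fd, P = W/t
Dimensionally incorrect: x = vt²
Ordered (correct first, then incorrect): W = Fd, P = W/t, x = vt²

- W = Fd: LHS [L^2 M T^-2], RHS [L^2 M T^-2] → correct ✓
- P = W/t: LHS [L^2 M T^-3], RHS [L^2 M T^-3] → correct ✓
- x = vt²: LHS [L], RHS [L T] → incorrect ✗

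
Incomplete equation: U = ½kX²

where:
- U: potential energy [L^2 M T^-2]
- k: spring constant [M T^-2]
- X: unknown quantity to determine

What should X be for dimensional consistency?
X = x (displacement), dimensions [L]

U has dimensions [L^2 M T^-2]; the rest of the RHS (½k) has dimensions [M T^-2].
So X² must have dimensions [L^2], i.e. X has dimensions [L] — X = x (displacement).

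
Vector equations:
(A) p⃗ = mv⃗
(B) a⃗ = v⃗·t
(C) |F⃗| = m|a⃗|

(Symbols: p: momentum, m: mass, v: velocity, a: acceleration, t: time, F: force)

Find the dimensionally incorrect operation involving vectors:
(B) a⃗ = v⃗·t

(A) p⃗ = mv⃗: LHS [L M T^-1], RHS [L M T^-1] ✓ — mass (scalar) times velocity (vector)
(B) a⃗ = v⃗·t: LHS [L T^-2], RHS [L] ✗ — acceleration is velocity per time; should be v⃗/t
(C) |F⃗| = m|a⃗|: LHS [L M T^-2], RHS [L M T^-2] ✓ — magnitudes of vectors are scalars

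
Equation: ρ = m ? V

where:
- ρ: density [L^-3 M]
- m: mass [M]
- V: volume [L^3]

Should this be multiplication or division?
division (÷): ρ = m ÷ V

ρ [L^-3 M]; m [M]; V [L^3].
m × V → [L^3 M] ✗
m ÷ V → [L^-3 M] ✓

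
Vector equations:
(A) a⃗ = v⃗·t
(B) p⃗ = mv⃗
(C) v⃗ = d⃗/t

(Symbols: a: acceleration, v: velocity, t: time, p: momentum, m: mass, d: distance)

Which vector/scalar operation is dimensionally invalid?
(A) a⃗ = v⃗·t

(A) a⃗ = v⃗·t: LHS [L T^-2], RHS [L] ✗ — acceleration is velocity per time; should be v⃗/t
(B) p⃗ = mv⃗: LHS [L M T^-1], RHS [L M T^-1] ✓ — mass (scalar) times velocity (vector)
(C) v⃗ = d⃗/t: LHS [L T^-1], RHS [L T^-1] ✓ — displacement (vector) divided by time (scalar)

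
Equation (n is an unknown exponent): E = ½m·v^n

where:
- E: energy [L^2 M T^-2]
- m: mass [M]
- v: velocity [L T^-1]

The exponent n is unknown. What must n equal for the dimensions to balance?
n = 2

E has dimensions [L^2 M T^-2]; v has dimensions [L T^-1].
The rest of the RHS has dimensions [M], so v^n must supply [L^2 T^-2].
With n = 2: ½m·v^2 has dimensions [L^2 M T^-2], matching the LHS ✓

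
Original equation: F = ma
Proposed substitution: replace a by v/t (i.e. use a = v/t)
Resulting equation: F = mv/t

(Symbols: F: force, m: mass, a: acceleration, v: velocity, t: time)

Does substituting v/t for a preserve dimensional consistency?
Yes

[a] = [L T^-2] and [v/t] = [L T^-2]. These match, so the substitution replaces a quantity by one of the same dimensions and the result F = mv/t has LHS [L M T^-2] vs RHS [L M T^-2] — still consistent.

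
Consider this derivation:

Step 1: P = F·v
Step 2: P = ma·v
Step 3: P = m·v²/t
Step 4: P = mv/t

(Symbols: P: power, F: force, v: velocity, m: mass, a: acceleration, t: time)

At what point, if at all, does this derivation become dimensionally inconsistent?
Step 4

Step 1: P = F·v → LHS [L^2 M T^-3], RHS [L^2 M T^-3] ✓
Step 2: P = ma·v → LHS [L^2 M T^-3], RHS [L^2 M T^-3] ✓
Step 3: P = m·v²/t → LHS [L^2 M T^-3], RHS [L^2 M T^-3] ✓
Step 4: P = mv/t → LHS [L^2 M T^-3], RHS [L M T^-2] ✗

The first dimensional inconsistency appears in step 4: P = mv/t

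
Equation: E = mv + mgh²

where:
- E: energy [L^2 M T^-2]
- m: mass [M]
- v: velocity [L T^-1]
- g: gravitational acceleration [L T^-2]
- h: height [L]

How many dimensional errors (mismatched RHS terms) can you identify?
2

LHS E: [L^2 M T^-2]
- mv: [L M T^-1] ✗
- mgh²: [L^3 M T^-2] ✗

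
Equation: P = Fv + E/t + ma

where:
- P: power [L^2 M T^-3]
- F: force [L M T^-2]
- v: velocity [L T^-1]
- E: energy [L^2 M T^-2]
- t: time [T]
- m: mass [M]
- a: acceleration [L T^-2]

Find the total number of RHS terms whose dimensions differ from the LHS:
1

LHS P: [L^2 M T^-3]
- Fv: [L^2 M T^-3] ✓
- E/t: [L^2 M T^-3] ✓
- ma: [L M T^-2] ✗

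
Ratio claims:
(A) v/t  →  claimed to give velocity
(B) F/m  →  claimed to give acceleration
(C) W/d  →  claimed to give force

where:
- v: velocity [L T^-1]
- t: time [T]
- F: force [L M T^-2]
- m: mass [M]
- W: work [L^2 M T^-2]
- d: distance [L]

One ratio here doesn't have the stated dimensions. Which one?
(A) v/t does not give velocity

(A) v/t: [L T^-2] ≠ velocity [L T^-1] ✗
(B) F/m: [L T^-2] = acceleration [L T^-2] ✓
(C) W/d: [L M T^-2] = force [L M T^-2] ✓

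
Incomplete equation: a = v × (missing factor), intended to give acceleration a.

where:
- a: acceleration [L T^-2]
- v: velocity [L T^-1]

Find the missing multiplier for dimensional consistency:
1/t (inverse time), dimensions [T^-1]

a has dimensions [L T^-2] and v has dimensions [L T^-1].
The missing factor must have dimensions [L T^-2] / [L T^-1] = [T^-1], i.e. inverse time (1/t).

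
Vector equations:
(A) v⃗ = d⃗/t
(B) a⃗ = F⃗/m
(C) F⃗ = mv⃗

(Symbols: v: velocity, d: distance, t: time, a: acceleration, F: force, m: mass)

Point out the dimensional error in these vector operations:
(C) F⃗ = mv⃗

(A) v⃗ = d⃗/t: LHS [L T^-1], RHS [L T^-1] ✓ — displacement (vector) divided by time (scalar)
(B) a⃗ = F⃗/m: LHS [L T^-2], RHS [L T^-2] ✓ — force (vector) divided by mass (scalar)
(C) F⃗ = mv⃗: LHS [L M T^-2], RHS [L M T^-1] ✗ — mass times velocity is momentum, not force; should be ma⃗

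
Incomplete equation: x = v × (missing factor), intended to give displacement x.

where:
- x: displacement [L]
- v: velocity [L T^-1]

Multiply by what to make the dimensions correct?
t (time), dimensions [T]

x has dimensions [L] and v has dimensions [L T^-1].
The missing factor must have dimensions [L] / [L T^-1] = [T], i.e. time (t).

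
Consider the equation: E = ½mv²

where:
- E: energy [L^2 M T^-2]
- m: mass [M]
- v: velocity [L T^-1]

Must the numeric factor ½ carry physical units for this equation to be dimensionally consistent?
No

E has dimensions [L^2 M T^-2] and mv² already has dimensions [L^2 M T^-2], so the equation balances without ½ contributing any dimensions. ½ is a pure (dimensionless) number; changing or removing it would not affect dimensional consistency.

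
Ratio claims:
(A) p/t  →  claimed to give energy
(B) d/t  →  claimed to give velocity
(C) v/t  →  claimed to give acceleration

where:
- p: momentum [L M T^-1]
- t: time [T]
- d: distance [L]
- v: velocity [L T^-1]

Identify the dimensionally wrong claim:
(A) p/t does not give energy

(A) p/t: [L M T^-2] ≠ energy [L^2 M T^-2] ✗
(B) d/t: [L T^-1] = velocity [L T^-1] ✓
(C) v/t: [L T^-2] = acceleration [L T^-2] ✓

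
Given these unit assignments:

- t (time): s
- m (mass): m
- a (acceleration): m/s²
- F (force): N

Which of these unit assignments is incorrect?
m

The variable m (mass) should have units kg, not m.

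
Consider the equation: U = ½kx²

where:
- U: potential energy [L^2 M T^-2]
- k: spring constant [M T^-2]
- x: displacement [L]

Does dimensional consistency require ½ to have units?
No

U has dimensions [L^2 M T^-2] and kx² already has dimensions [L^2 M T^-2], so the equation balances without ½ contributing any dimensions. ½ is a pure (dimensionless) number; changing or removing it would not affect dimensional consistency.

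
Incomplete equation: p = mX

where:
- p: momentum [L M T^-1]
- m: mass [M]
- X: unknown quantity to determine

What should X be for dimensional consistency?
X = v (velocity), dimensions [L T^-1]

p has dimensions [L M T^-1]; the rest of the RHS (m) has dimensions [M].
So X must have dimensions [L T^-1] — X = v (velocity).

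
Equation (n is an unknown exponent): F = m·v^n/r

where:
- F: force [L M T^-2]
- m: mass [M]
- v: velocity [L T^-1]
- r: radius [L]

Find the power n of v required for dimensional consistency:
n = 2

F has dimensions [L M T^-2]; v has dimensions [L T^-1].
The rest of the RHS has dimensions [L^-1 M], so v^n must supply [L^2 T^-2].
With n = 2: m·v^2/r has dimensions [L M T^-2], matching the LHS ✓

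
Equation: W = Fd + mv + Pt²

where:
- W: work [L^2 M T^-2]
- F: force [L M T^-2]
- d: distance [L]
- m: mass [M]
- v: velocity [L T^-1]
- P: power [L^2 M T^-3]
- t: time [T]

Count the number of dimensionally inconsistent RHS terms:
2

LHS W: [L^2 M T^-2]
- Fd: [L^2 M T^-2] ✓
- mv: [L M T^-1] ✗
- Pt²: [L^2 M T^-1] ✗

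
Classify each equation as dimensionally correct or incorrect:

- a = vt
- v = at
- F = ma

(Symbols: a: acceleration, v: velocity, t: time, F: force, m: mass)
Dimensionally correct: v = at, F = ma
Dimensionally incorrect: a = vt
Ordered (correct first, then incorrect): v = at, F = ma, a = vt

- a = vt: LHS [L T^-2], RHS [L] → incorrect ✗
- v = at: LHS [L T^-1], RHS [L T^-1] → correct ✓
- F = ma: LHS [L M T^-2], RHS [L M T^-2] → correct ✓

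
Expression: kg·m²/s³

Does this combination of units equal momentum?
No

The expression kg·m²/s³ has dimensions [L^2 M T^-3], but momentum has dimensions [L M T^-1].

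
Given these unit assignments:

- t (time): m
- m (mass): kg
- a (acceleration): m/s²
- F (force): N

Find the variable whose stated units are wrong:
t

The variable t (time) should have units s, not m.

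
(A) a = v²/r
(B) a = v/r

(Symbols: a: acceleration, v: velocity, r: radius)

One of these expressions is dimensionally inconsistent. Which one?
(B)

(A) a = v²/r: LHS [L T^-2], RHS [L T^-2] ✓
(B) a = v/r: LHS [L T^-2], RHS [T^-1] ✗

Expression (B) a = v/r is dimensionally incorrect.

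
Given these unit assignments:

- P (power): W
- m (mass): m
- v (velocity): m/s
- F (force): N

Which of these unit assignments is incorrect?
m

The variable m (mass) should have units kg, not m.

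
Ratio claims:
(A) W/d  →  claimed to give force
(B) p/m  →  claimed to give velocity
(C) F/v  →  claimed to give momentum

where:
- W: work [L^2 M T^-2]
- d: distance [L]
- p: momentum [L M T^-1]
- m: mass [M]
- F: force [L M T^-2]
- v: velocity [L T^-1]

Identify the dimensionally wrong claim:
(C) F/v does not give momentum

(A) W/d: [L M T^-2] = force [L M T^-2] ✓
(B) p/m: [L T^-1] = velocity [L T^-1] ✓
(C) F/v: [M T^-1] ≠ momentum [L M T^-1] ✗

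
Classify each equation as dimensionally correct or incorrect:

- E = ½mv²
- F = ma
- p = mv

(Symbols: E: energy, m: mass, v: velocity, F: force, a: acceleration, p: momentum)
Dimensionally correct: E = ½mv², F = ma, p = mv
Dimensionally incorrect: none
Ordered (correct first, then incorrect): E = ½mv², F = ma, p = mv

- E = ½mv²: LHS [L^2 M T^-2], RHS [L^2 M T^-2] → correct ✓
- F = ma: LHS [L M T^-2], RHS [L M T^-2] → correct ✓
- p = mv: LHS [L M T^-1], RHS [L M T^-1] → correct ✓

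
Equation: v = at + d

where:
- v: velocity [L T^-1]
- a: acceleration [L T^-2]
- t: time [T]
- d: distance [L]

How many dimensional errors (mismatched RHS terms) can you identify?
1

LHS v: [L T^-1]
- at: [L T^-1] ✓
- d: [L] ✗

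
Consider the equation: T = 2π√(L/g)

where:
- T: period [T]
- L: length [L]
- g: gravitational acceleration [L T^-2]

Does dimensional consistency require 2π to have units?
No

T has dimensions [T] and √(L/g) already has dimensions [T], so the equation balances without 2π contributing any dimensions. 2π is a pure (dimensionless) number; changing or removing it would not affect dimensional consistency.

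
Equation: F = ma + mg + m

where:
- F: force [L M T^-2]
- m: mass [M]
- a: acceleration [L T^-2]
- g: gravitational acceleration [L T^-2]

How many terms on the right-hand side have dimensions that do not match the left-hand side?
1

LHS F: [L M T^-2]
- ma: [L M T^-2] ✓
- mg: [L M T^-2] ✓
- m: [M] ✗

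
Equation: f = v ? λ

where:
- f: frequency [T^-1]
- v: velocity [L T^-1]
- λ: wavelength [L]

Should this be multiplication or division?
division (÷): f = v ÷ λ

f [T^-1]; v [L T^-1]; λ [L].
v × λ → [L^2 T^-1] ✗
v ÷ λ → [T^-1] ✓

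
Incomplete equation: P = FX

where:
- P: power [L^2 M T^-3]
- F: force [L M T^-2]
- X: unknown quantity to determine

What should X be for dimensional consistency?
X = v (velocity), dimensions [L T^-1]

P has dimensions [L^2 M T^-3]; the rest of the RHS (F) has dimensions [L M T^-2].
So X must have dimensions [L T^-1] — X = v (velocity).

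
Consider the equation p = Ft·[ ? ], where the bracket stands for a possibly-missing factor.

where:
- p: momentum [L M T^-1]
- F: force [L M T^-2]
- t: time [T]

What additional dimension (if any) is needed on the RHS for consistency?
Nothing is missing — the bracketed factor must be dimensionless.

p has dimensions [L M T^-1] and Ft already has dimensions [L M T^-1], so p = Ft is dimensionally complete.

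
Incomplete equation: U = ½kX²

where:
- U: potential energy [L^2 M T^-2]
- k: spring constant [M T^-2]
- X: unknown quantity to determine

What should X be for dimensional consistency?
X = x (displacement), dimensions [L]

U has dimensions [L^2 M T^-2]; the rest of the RHS (½k) has dimensions [M T^-2].
So X² must have dimensions [L^2], i.e. X has dimensions [L] — X = x (displacement).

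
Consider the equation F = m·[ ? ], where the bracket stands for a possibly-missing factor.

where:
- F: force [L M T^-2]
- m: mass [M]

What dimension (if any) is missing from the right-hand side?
[L T^-2] — acceleration (e.g. a)

F has dimensions [L M T^-2]; m has dimensions [M].
The bracketed factor must supply [L M T^-2] / [M] = [L T^-2].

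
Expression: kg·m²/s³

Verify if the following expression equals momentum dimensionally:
No

The expression kg·m²/s³ has dimensions [L^2 M T^-3], but momentum has dimensions [L M T^-1].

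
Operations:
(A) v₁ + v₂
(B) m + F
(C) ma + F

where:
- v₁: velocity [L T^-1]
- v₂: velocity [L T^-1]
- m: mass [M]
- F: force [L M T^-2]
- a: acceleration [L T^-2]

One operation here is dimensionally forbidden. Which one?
(B) m + F

(A) v₁ + v₂: v₁ [L T^-1] and v₂ [L T^-1] — same dimensions ✓
(B) m + F: m [M] and F [L M T^-2] — different dimensions cannot be added/subtracted ✗
(C) ma + F: ma [L M T^-2] and F [L M T^-2] — same dimensions ✓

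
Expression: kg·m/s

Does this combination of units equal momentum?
Yes

The expression kg·m/s has dimensions [L M T^-1], which is exactly momentum [L M T^-1].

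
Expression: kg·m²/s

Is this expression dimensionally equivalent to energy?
No

The expression kg·m²/s has dimensions [L^2 M T^-1], but energy has dimensions [L^2 M T^-2].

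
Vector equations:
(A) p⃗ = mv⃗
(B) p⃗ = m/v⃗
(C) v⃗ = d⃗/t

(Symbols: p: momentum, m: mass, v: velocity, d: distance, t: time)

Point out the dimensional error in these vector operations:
(B) p⃗ = m/v⃗

(A) p⃗ = mv⃗: LHS [L M T^-1], RHS [L M T^-1] ✓ — mass (scalar) times velocity (vector)
(B) p⃗ = m/v⃗: LHS [L M T^-1], RHS [L^-1 M T] ✗ — momentum is mass times velocity; should be mv⃗ (and division by a vector is undefined)
(C) v⃗ = d⃗/t: LHS [L T^-1], RHS [L T^-1] ✓ — displacement (vector) divided by time (scalar)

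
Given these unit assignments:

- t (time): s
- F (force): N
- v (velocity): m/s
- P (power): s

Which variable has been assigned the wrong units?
P

The variable P (power) should have units W, not s.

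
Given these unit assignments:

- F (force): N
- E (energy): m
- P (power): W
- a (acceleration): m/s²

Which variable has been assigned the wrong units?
E

The variable E (energy) should have units J, not m.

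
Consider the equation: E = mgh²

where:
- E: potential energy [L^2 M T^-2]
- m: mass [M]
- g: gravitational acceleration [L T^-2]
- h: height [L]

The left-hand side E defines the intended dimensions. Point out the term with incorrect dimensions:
The right-hand side term mgh²

E has dimensions [L^2 M T^-2], but mgh² has dimensions [L^3 M T^-2], so the term mgh² is dimensionally wrong for E.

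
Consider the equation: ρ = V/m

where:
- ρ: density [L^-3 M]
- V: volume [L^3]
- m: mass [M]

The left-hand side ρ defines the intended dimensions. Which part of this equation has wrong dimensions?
The right-hand side term V/m

ρ has dimensions [L^-3 M], but V/m has dimensions [L^3 M^-1], so the term V/m is dimensionally wrong for ρ.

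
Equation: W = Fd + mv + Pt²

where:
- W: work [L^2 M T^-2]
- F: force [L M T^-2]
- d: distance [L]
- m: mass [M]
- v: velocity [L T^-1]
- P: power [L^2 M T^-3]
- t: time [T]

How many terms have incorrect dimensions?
2

LHS W: [L^2 M T^-2]
- Fd: [L^2 M T^-2] ✓
- mv: [L M T^-1] ✗
- Pt²: [L^2 M T^-1] ✗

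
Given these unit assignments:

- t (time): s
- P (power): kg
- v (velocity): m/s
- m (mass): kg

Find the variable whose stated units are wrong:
P

The variable P (power) should have units W, not kg.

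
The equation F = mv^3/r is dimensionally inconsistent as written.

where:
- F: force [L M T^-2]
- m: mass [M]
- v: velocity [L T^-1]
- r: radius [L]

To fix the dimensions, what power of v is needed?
The exponent of v should be 2: F = mv^2/r

The LHS F has dimensions [L M T^-2]; v has dimensions [L T^-1].
As written, the RHS mv^3/r (exponent 3 on v) has dimensions [L^2 M T^-3], which does not match.
With exponent 2, the RHS mv^2/r has dimensions [L M T^-2], matching the LHS.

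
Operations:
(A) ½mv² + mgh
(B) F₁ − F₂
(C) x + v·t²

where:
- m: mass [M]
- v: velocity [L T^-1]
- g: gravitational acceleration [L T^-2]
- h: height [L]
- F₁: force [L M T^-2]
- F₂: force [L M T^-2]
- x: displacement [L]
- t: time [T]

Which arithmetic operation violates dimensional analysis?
(C) x + v·t²

(A) ½mv² + mgh: ½mv² [L^2 M T^-2] and mgh [L^2 M T^-2] — same dimensions ✓
(B) F₁ − F₂: F₁ [L M T^-2] and F₂ [L M T^-2] — same dimensions ✓
(C) x + v·t²: x [L] and v·t² [L T] — different dimensions cannot be added/subtracted ✗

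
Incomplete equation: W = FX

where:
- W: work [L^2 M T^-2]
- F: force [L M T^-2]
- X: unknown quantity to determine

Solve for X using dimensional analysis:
X = d (distance), dimensions [L]

W has dimensions [L^2 M T^-2]; the rest of the RHS (F) has dimensions [L M T^-2].
So X must have dimensions [L] — X = d (distance).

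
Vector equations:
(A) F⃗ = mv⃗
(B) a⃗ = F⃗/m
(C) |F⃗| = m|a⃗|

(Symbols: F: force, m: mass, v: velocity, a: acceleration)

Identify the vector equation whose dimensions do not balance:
(A) F⃗ = mv⃗

(A) F⃗ = mv⃗: LHS [L M T^-2], RHS [L M T^-1] ✗ — mass times velocity is momentum, not force; should be ma⃗
(B) a⃗ = F⃗/m: LHS [L T^-2], RHS [L T^-2] ✓ — force (vector) divided by mass (scalar)
(C) |F⃗| = m|a⃗|: LHS [L M T^-2], RHS [L M T^-2] ✓ — magnitudes of vectors are scalars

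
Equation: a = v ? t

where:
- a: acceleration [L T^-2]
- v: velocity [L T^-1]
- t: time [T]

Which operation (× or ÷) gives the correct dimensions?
division (÷): a = v ÷ t

a [L T^-2]; v [L T^-1]; t [T].
v × t → [L] ✗
v ÷ t → [L T^-2] ✓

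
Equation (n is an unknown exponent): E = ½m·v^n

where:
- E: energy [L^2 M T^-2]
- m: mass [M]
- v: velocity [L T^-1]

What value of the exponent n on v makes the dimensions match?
n = 2

E has dimensions [L^2 M T^-2]; v has dimensions [L T^-1].
The rest of the RHS has dimensions [M], so v^n must supply [L^2 T^-2].
With n = 2: ½m·v^2 has dimensions [L^2 M T^-2], matching the LHS ✓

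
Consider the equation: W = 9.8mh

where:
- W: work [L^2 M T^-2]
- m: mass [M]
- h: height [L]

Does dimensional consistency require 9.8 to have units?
Yes

W has dimensions [L^2 M T^-2], while mh alone has dimensions [L M]. For the equation to balance, the factor 9.8 must carry dimensions [L T^-2] — it is a dimensional constant (a numerical value of a physical quantity with its units suppressed), not a pure number.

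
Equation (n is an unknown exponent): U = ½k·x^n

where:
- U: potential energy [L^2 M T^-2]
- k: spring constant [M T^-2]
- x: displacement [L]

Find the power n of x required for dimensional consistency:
n = 2

U has dimensions [L^2 M T^-2]; x has dimensions [L].
The rest of the RHS has dimensions [M T^-2], so x^n must supply [L^2].
With n = 2: ½k·x^2 has dimensions [L^2 M T^-2], matching the LHS ✓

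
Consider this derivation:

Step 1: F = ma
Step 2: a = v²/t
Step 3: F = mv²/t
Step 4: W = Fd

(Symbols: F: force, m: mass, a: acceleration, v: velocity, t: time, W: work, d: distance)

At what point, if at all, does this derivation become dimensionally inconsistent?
Step 2

Step 1: F = ma → LHS [L M T^-2], RHS [L M T^-2] ✓
Step 2: a = v²/t → LHS [L T^-2], RHS [L^2 T^-3] ✗

The first dimensional inconsistency appears in step 2: a = v²/t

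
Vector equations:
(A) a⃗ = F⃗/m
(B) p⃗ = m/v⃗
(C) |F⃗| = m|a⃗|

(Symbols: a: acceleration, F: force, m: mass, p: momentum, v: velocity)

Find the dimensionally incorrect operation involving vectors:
(B) p⃗ = m/v⃗

(A) a⃗ = F⃗/m: LHS [L T^-2], RHS [L T^-2] ✓ — force (vector) divided by mass (scalar)
(B) p⃗ = m/v⃗: LHS [L M T^-1], RHS [L^-1 M T] ✗ — momentum is mass times velocity; should be mv⃗ (and division by a vector is undefined)
(C) |F⃗| = m|a⃗|: LHS [L M T^-2], RHS [L M T^-2] ✓ — magnitudes of vectors are scalars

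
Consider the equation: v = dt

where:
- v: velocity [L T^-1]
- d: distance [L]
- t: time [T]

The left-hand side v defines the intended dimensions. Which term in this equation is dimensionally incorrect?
The right-hand side term dt

v has dimensions [L T^-1], but dt has dimensions [L T], so the term dt is dimensionally wrong for v.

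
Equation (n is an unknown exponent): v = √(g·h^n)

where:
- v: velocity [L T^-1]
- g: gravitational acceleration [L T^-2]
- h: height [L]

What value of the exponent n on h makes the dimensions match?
n = 1

v has dimensions [L T^-1]; h has dimensions [L].
With n = 1: √(g·h^1) has dimensions [L T^-1], matching the LHS ✓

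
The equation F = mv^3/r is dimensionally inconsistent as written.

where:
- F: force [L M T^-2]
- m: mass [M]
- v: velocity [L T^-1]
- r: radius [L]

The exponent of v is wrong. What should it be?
The exponent of v should be 2: F = mv^2/r

The LHS F has dimensions [L M T^-2]; v has dimensions [L T^-1].
As written, the RHS mv^3/r (exponent 3 on v) has dimensions [L^2 M T^-3], which does not match.
With exponent 2, the RHS mv^2/r has dimensions [L M T^-2], matching the LHS.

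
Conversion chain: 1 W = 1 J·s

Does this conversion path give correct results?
The chain is incorrect (it contains an error).

Incorrect: Watt is J/s, not J·s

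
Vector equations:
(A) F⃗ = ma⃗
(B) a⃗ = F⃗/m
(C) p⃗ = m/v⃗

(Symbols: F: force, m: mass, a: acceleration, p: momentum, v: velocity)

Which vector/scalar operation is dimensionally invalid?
(C) p⃗ = m/v⃗

(A) F⃗ = ma⃗: LHS [L M T^-2], RHS [L M T^-2] ✓ — Force and acceleration are vectors, mass is a scalar
(B) a⃗ = F⃗/m: LHS [L T^-2], RHS [L T^-2] ✓ — force (vector) divided by mass (scalar)
(C) p⃗ = m/v⃗: LHS [L M T^-1], RHS [L^-1 M T] ✗ — momentum is mass times velocity; should be mv⃗ (and division by a vector is undefined)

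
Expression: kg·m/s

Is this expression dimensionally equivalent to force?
No

The expression kg·m/s has dimensions [L M T^-1], but force has dimensions [L M T^-2].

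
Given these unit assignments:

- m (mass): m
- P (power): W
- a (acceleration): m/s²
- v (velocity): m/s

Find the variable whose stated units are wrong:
m

The variable m (mass) should have units kg, not m.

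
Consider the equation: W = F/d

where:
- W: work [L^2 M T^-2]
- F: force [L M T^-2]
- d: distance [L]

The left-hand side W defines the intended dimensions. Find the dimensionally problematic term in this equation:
The right-hand side term F/d

W has dimensions [L^2 M T^-2], but F/d has dimensions [M T^-2], so the term F/d is dimensionally wrong for W.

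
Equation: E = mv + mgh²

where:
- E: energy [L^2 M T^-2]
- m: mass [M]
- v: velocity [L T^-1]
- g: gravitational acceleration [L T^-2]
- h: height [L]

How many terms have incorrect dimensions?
2

LHS E: [L^2 M T^-2]
- mv: [L M T^-1] ✗
- mgh²: [L^3 M T^-2] ✗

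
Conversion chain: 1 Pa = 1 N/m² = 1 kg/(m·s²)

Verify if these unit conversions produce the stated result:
The chain is correct (no errors).

Correct: Pascal is Newton per square meter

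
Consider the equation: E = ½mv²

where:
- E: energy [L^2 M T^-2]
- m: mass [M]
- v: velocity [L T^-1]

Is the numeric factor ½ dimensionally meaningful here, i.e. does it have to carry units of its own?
No

E has dimensions [L^2 M T^-2] and mv² already has dimensions [L^2 M T^-2], so the equation balances without ½ contributing any dimensions. ½ is a pure (dimensionless) number; changing or removing it would not affect dimensional consistency.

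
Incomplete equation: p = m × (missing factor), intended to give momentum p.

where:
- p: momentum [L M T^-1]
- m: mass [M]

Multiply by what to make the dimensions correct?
v (velocity), dimensions [L T^-1]

p has dimensions [L M T^-1] and m has dimensions [M].
The missing factor must have dimensions [L M T^-1] / [M] = [L T^-1], i.e. velocity (v).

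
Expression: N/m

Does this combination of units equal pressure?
No

The expression N/m has dimensions [M T^-2], but pressure has dimensions [L^-1 M T^-2].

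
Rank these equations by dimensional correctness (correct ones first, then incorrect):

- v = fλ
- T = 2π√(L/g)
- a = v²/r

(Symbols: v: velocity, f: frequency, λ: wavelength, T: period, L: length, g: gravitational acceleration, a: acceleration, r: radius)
Dimensionally correct: v = fλ, T = 2π√(L/g), a = v²/r
Dimensionally incorrect: none
Ordered (correct first, then incorrect): v = fλ, T = 2π√(L/g), a = v²/r

- v = fλ: LHS [L T^-1], RHS [L T^-1] → correct ✓
- T = 2π√(L/g): LHS [T], RHS [T] → correct ✓
- a = v²/r: LHS [L T^-2], RHS [L T^-2] → correct ✓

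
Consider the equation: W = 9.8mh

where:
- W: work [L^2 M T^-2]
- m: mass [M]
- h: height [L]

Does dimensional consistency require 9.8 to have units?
Yes

W has dimensions [L^2 M T^-2], while mh alone has dimensions [L M]. For the equation to balance, the factor 9.8 must carry dimensions [L T^-2] — it is a dimensional constant (a numerical value of a physical quantity with its units suppressed), not a pure number.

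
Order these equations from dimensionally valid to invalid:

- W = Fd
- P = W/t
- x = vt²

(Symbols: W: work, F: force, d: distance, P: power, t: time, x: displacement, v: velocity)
Dimensionally correct: W = Fd, P = W/t
Dimensionally incorrect: x = vt²
Ordered (correct first, then incorrect): W = Fd, P = W/t, x = vt²

- W = Fd: LHS [L^2 M T^-2], RHS [L^2 M T^-2] → correct ✓
- P = W/t: LHS [L^2 M T^-3], RHS [L^2 M T^-3] → correct ✓
- x = vt²: LHS [L], RHS [L T] → incorrect ✗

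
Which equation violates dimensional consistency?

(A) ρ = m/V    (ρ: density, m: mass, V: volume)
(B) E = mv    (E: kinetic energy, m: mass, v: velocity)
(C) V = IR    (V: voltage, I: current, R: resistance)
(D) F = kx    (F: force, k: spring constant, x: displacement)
(B) E = mv

The equation (B) E = mv is dimensionally incorrect.

LHS (E): [L^2 M T^-2]
RHS (mv): [L M T^-1] ✗

The dimensions do not match. The other three equations balance.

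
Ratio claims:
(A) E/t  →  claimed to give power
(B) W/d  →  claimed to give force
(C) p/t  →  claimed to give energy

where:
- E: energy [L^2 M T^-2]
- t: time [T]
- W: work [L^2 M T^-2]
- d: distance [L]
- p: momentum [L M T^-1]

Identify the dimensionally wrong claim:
(C) p/t does not give energy

(A) E/t: [L^2 M T^-3] = power [L^2 M T^-3] ✓
(B) W/d: [L M T^-2] = force [L M T^-2] ✓
(C) p/t: [L M T^-2] ≠ energy [L^2 M T^-2] ✗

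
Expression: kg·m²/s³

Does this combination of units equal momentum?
No

The expression kg·m²/s³ has dimensions [L^2 M T^-3], but momentum has dimensions [L M T^-1].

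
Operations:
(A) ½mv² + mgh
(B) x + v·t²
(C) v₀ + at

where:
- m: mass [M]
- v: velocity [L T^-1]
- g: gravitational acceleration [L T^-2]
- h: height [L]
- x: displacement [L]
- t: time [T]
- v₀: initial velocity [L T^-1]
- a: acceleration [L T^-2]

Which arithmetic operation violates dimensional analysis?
(B) x + v·t²

(A) ½mv² + mgh: ½mv² [L^2 M T^-2] and mgh [L^2 M T^-2] — same dimensions ✓
(B) x + v·t²: x [L] and v·t² [L T] — different dimensions cannot be added/subtracted ✗
(C) v₀ + at: v₀ [L T^-1] and at [L T^-1] — same dimensions ✓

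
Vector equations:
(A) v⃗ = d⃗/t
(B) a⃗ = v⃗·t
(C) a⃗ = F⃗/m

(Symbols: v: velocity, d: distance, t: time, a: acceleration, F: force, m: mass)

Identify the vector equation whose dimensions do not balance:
(B) a⃗ = v⃗·t

(A) v⃗ = d⃗/t: LHS [L T^-1], RHS [L T^-1] ✓ — displacement (vector) divided by time (scalar)
(B) a⃗ = v⃗·t: LHS [L T^-2], RHS [L] ✗ — acceleration is velocity per time; should be v⃗/t
(C) a⃗ = F⃗/m: LHS [L T^-2], RHS [L T^-2] ✓ — force (vector) divided by mass (scalar)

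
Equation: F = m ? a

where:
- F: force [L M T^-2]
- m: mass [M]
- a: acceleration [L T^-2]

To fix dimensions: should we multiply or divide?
multiplication (×): F = m × a

F [L M T^-2]; m [M]; a [L T^-2].
m × a → [L M T^-2] ✓
m ÷ a → [L^-1 M T^2] ✗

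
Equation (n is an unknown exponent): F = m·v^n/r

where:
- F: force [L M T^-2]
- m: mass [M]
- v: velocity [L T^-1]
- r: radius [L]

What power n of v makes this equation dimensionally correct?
n = 2

F has dimensions [L M T^-2]; v has dimensions [L T^-1].
The rest of the RHS has dimensions [L^-1 M], so v^n must supply [L^2 T^-2].
With n = 2: m·v^2/r has dimensions [L M T^-2], matching the LHS ✓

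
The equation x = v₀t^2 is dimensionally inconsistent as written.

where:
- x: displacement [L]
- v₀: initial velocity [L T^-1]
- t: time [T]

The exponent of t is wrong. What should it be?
The exponent of t should be 1: x = v₀t

The LHS x has dimensions [L]; t has dimensions [T].
As written, the RHS v₀t^2 (exponent 2 on t) has dimensions [L T], which does not match.
With exponent 1, the RHS v₀t has dimensions [L], matching the LHS.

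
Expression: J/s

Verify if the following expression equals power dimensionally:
Yes

The expression J/s has dimensions [L^2 M T^-3], which is exactly power [L^2 M T^-3].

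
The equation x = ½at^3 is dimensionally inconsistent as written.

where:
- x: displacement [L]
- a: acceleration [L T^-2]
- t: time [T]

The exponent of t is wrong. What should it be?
The exponent of t should be 2: x = ½at^2

The LHS x has dimensions [L]; t has dimensions [T].
As written, the RHS ½at^3 (exponent 3 on t) has dimensions [L T], which does not match.
With exponent 2, the RHS ½at^2 has dimensions [L], matching the LHS.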